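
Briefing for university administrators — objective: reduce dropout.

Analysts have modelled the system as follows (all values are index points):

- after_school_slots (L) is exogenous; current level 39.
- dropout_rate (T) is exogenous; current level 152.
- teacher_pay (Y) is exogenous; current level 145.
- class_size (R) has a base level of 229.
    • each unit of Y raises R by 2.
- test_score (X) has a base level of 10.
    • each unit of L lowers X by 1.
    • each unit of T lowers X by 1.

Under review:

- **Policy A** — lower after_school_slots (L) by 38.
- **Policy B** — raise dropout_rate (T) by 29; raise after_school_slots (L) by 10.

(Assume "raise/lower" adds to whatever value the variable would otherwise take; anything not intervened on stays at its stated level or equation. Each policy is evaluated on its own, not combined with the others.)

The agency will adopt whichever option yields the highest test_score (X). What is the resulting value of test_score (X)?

-143

Policy A (L − 38):
  L = 39 − 38 = 1
  T = 152
  X = 10 − 1 − 152 = -143
Policy B (T + 29, L + 10):
  L = 39 + 10 = 49
  T = 152 + 29 = 181
  X = 10 − 49 − 181 = -220
Comparing — Policy A: X=-143, Policy B: X=-220. Highest is -143 (Policy A).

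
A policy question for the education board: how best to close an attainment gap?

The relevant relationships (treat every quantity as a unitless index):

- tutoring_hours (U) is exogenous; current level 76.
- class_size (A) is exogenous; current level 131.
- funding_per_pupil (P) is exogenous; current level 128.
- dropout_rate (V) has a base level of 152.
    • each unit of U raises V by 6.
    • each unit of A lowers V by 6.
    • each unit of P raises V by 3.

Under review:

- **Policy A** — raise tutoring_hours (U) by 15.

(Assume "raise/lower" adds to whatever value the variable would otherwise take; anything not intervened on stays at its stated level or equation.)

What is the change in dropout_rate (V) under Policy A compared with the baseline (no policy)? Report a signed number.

Baseline:
  U = 76
  A = 131
  P = 128
  V = 152 + 6·76 − 6·131 + 3·128 = 206
Policy A (U + 15):
  U = 76 + 15 = 91
  A = 131
  P = 128
  V = 152 + 6·91 − 6·131 + 3·128 = 296
Change in V: 296 − 206 = 90

90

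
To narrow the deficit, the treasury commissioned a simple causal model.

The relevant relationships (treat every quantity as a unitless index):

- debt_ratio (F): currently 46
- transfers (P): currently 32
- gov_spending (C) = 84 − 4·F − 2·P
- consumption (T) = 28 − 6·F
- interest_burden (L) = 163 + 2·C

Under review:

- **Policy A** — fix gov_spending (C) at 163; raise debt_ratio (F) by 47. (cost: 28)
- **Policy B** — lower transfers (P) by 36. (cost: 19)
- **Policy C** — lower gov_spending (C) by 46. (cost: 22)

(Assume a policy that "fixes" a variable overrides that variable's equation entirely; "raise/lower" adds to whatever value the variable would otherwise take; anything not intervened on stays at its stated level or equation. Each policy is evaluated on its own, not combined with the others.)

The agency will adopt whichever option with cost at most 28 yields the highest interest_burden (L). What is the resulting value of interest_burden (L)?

Policy A (C := 163, F + 47):
  F = 46 + 47 = 93
  P = 32
  C = 163
  L = 163 + 2·163 = 489
Policy B (P − 36):
  F = 46
  P = 32 − 36 = -4
  C = 84 − 4·46 − 2·(-4) = -92
  L = 163 + 2·(-92) = -21
Policy C (C − 46):
  F = 46
  P = 32
  C = 84 − 4·46 − 2·32 (−46 from intervention) = -210
  L = 163 + 2·(-210) = -257
Comparing — Policy A: L=489, Policy B: L=-21, Policy C: L=-257. Highest is 489 (Policy A).

489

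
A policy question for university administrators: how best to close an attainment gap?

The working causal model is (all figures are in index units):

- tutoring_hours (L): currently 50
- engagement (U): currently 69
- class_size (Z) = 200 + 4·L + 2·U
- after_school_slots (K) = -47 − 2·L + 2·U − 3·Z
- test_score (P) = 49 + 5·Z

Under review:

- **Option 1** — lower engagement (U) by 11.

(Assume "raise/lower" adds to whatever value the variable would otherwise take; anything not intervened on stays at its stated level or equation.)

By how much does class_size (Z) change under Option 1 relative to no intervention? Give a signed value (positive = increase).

-22

Baseline:
  L = 50
  U = 69
  Z = 200 + 4·50 + 2·69 = 538
Option 1 (U − 11):
  L = 50
  U = 69 − 11 = 58
  Z = 200 + 4·50 + 2·58 = 516
Change in Z: 516 − 538 = -22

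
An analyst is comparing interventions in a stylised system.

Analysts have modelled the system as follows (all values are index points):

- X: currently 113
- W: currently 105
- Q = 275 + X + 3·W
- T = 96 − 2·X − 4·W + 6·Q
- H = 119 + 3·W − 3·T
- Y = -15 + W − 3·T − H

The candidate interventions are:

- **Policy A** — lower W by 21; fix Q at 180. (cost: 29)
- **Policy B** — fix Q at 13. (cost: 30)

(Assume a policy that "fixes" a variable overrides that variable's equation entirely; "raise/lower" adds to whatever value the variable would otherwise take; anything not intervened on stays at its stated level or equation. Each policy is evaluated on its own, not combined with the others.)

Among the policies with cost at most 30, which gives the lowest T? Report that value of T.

Policy A (W − 21, Q := 180):
  X = 113
  W = 105 − 21 = 84
  Q = 180
  T = 96 − 2·113 − 4·84 + 6·180 = 614
Policy B (Q := 13):
  X = 113
  W = 105
  Q = 13
  T = 96 − 2·113 − 4·105 + 6·13 = -472
Comparing — Policy A: T=614, Policy B: T=-472. Lowest is -472 (Policy B).

-472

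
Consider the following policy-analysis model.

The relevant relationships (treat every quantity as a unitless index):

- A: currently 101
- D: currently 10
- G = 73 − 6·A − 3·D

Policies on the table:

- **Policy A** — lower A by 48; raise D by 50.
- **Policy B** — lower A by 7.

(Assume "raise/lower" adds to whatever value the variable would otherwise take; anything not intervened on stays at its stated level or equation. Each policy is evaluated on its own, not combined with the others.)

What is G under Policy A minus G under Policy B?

Policy A (A − 48, D + 50):
  A = 101 − 48 = 53
  D = 10 + 50 = 60
  G = 73 − 6·53 − 3·60 = -425
Policy B (A − 7):
  A = 101 − 7 = 94
  D = 10
  G = 73 − 6·94 − 3·10 = -521
G: -425 − (-521) = 96

96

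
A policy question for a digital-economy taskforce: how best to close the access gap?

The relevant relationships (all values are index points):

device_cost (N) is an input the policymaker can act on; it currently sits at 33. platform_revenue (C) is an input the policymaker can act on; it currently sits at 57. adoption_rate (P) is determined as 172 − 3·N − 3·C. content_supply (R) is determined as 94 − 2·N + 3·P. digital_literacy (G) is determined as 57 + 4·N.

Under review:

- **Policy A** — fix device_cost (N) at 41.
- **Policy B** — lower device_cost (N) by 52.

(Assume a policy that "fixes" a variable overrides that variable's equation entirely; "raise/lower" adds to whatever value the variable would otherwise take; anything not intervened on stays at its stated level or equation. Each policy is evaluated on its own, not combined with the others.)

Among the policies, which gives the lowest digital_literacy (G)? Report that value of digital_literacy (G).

-19

Policy A (N := 41):
  N = 41
  G = 57 + 4·41 = 221
Policy B (N − 52):
  N = 33 − 52 = -19
  G = 57 + 4·(-19) = -19
Comparing — Policy A: G=221, Policy B: G=-19. Lowest is -19 (Policy B).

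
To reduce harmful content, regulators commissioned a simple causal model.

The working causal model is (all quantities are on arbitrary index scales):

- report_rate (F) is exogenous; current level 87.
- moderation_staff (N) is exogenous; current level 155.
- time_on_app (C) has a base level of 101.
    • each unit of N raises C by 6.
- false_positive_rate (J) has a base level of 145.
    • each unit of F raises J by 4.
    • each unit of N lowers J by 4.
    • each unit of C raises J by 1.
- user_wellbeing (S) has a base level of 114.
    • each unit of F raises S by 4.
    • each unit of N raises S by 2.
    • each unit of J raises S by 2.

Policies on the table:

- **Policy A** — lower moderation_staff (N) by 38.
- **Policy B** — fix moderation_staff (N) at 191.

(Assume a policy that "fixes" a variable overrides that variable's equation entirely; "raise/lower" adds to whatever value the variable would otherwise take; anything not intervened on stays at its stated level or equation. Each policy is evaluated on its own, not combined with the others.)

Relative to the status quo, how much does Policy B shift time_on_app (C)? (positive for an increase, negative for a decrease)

216

Baseline:
  N = 155
  C = 101 + 6·155 = 1031
Policy B (N := 191):
  N = 191
  C = 101 + 6·191 = 1247
Change in C: 1247 − 1031 = 216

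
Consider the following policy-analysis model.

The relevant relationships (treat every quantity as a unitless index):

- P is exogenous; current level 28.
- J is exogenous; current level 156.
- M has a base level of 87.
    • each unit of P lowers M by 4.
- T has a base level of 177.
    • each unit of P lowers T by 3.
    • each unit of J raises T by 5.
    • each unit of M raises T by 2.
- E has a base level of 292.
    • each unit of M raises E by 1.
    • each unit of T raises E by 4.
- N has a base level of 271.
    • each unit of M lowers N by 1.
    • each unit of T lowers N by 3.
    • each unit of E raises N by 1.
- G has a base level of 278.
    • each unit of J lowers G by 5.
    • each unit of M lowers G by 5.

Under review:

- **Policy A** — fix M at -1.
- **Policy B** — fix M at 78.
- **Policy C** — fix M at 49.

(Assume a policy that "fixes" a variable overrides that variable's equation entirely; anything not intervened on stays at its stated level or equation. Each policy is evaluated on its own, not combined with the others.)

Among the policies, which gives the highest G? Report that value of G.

-497

Policy A (M := -1):
  P = 28
  J = 156
  M = -1
  G = 278 − 5·156 − 5·(-1) = -497
Policy B (M := 78):
  P = 28
  J = 156
  M = 78
  G = 278 − 5·156 − 5·78 = -892
Policy C (M := 49):
  P = 28
  J = 156
  M = 49
  G = 278 − 5·156 − 5·49 = -747
Comparing — Policy A: G=-497, Policy B: G=-892, Policy C: G=-747. Highest is -497 (Policy A).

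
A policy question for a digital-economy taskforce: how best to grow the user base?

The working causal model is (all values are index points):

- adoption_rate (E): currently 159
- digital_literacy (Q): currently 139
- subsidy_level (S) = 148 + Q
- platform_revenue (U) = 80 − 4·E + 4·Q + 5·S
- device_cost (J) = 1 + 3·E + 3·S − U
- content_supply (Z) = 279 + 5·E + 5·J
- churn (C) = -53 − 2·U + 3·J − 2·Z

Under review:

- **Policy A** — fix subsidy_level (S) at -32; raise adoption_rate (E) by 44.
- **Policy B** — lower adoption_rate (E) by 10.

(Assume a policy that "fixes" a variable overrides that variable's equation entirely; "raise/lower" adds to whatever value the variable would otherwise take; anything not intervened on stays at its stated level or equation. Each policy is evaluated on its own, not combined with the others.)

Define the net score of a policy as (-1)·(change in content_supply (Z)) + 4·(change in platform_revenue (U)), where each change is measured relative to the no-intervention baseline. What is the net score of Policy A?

Baseline:
  E = 159
  Q = 139
  S = 148 + 139 = 287
  U = 80 − 4·159 + 4·139 + 5·287 = 1435
  J = 1 + 3·159 + 3·287 − 1435 = -96
  Z = 279 + 5·159 + 5·(-96) = 594
Policy A (S := -32, E + 44):
  E = 159 + 44 = 203
  Q = 139
  S = -32
  U = 80 − 4·203 + 4·139 + 5·(-32) = -336
  J = 1 + 3·203 + 3·(-32) − (-336) = 850
  Z = 279 + 5·203 + 5·850 = 5544
ΔZ = 5544 − 594 = 4950; ΔU = -336 − 1435 = -1771
Score = (-1)·4950 + 4·(-1771) = -12034

-12034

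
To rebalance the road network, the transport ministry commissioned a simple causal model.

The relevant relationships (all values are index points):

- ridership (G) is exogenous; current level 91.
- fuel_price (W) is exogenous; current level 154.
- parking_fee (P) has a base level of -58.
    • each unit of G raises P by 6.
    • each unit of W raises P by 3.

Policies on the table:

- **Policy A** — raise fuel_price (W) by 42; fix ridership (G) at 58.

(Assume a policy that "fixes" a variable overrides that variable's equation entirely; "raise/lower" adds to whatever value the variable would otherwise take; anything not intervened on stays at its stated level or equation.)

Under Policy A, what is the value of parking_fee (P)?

Policy A (W + 42, G := 58):
  G = 58
  W = 154 + 42 = 196
  P = -58 + 6·58 + 3·196 = 878

878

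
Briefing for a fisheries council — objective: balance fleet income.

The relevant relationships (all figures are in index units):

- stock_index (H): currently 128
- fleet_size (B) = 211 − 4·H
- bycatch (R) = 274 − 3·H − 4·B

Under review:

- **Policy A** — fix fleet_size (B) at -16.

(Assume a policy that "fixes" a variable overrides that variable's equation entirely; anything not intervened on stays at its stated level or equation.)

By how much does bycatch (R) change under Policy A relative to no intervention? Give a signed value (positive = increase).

Baseline:
  H = 128
  B = 211 − 4·128 = -301
  R = 274 − 3·128 − 4·(-301) = 1094
Policy A (B := -16):
  H = 128
  B = -16
  R = 274 − 3·128 − 4·(-16) = -46
Change in R: -46 − 1094 = -1140

-1140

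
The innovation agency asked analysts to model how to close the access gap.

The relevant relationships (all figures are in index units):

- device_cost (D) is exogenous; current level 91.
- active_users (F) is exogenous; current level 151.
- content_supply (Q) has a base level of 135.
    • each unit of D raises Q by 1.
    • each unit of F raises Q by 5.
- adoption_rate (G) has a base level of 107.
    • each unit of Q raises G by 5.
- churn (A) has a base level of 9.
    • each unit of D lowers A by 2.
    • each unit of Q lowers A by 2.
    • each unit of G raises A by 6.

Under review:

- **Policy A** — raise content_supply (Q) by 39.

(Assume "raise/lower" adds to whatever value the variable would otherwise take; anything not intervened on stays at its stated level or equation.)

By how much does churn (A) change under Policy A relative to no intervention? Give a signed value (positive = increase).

1092

Baseline:
  D = 91
  F = 151
  Q = 135 + 91 + 5·151 = 981
  G = 107 + 5·981 = 5012
  A = 9 − 2·91 − 2·981 + 6·5012 = 27937
Policy A (Q + 39):
  D = 91
  F = 151
  Q = 135 + 91 + 5·151 (+39 from intervention) = 1020
  G = 107 + 5·1020 = 5207
  A = 9 − 2·91 − 2·1020 + 6·5207 = 29029
Change in A: 29029 − 27937 = 1092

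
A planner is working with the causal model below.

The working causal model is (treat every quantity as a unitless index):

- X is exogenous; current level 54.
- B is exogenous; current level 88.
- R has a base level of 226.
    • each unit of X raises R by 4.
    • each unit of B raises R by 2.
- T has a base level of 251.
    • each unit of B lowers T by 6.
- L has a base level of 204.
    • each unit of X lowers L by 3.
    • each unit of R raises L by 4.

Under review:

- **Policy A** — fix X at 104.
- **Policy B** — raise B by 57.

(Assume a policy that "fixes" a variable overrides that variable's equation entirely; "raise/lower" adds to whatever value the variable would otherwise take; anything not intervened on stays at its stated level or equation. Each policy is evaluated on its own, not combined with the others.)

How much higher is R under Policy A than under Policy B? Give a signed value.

Policy A (X := 104):
  X = 104
  B = 88
  R = 226 + 4·104 + 2·88 = 818
Policy B (B + 57):
  X = 54
  B = 88 + 57 = 145
  R = 226 + 4·54 + 2·145 = 732
R: 818 − 732 = 86

86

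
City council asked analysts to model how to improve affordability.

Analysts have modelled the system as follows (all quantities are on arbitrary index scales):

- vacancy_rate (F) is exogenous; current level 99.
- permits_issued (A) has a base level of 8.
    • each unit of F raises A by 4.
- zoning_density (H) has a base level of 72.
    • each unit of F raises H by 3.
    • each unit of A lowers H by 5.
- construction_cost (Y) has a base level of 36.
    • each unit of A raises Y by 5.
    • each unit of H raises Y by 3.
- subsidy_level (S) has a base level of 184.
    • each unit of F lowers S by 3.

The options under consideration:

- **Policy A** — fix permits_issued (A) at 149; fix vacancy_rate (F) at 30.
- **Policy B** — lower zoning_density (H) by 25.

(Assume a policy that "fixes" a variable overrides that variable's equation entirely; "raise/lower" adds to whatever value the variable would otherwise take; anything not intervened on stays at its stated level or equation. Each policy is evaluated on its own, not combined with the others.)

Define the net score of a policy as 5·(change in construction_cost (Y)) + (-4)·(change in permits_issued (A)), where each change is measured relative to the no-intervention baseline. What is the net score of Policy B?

Baseline:
  F = 99
  A = 8 + 4·99 = 404
  H = 72 + 3·99 − 5·404 = -1651
  Y = 36 + 5·404 + 3·(-1651) = -2897
Policy B (H − 25):
  F = 99
  A = 8 + 4·99 = 404
  H = 72 + 3·99 − 5·404 (−25 from intervention) = -1676
  Y = 36 + 5·404 + 3·(-1676) = -2972
ΔY = -2972 − (-2897) = -75; ΔA = 404 − 404 = 0
Score = 5·(-75) + (-4)·0 = -375

-375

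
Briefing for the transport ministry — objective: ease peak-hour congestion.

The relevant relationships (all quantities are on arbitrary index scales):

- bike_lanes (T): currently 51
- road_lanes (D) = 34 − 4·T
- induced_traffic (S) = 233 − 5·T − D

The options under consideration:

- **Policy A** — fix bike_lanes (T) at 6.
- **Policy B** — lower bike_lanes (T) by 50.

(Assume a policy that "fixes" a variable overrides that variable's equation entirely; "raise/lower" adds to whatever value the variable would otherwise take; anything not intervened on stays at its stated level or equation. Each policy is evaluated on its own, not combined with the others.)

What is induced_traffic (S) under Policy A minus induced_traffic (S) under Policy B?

Policy A (T := 6):
  T = 6
  D = 34 − 4·6 = 10
  S = 233 − 5·6 − 10 = 193
Policy B (T − 50):
  T = 51 − 50 = 1
  D = 34 − 4·1 = 30
  S = 233 − 5·1 − 30 = 198
S: 193 − 198 = -5

-5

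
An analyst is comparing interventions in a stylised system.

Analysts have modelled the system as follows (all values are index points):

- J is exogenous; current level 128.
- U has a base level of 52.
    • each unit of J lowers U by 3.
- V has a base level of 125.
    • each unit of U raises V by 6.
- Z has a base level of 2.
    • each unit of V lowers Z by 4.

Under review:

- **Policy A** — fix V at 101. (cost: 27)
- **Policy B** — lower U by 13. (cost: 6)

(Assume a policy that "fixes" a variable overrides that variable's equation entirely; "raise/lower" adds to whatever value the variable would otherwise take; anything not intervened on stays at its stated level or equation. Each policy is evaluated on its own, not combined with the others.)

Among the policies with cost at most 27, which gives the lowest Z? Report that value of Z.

-402

Policy A (V := 101):
  J = 128
  U = 52 − 3·128 = -332
  V = 101
  Z = 2 − 4·101 = -402
Policy B (U − 13):
  J = 128
  U = 52 − 3·128 (−13 from intervention) = -345
  V = 125 + 6·(-345) = -1945
  Z = 2 − 4·(-1945) = 7782
Comparing — Policy A: Z=-402, Policy B: Z=7782. Lowest is -402 (Policy A).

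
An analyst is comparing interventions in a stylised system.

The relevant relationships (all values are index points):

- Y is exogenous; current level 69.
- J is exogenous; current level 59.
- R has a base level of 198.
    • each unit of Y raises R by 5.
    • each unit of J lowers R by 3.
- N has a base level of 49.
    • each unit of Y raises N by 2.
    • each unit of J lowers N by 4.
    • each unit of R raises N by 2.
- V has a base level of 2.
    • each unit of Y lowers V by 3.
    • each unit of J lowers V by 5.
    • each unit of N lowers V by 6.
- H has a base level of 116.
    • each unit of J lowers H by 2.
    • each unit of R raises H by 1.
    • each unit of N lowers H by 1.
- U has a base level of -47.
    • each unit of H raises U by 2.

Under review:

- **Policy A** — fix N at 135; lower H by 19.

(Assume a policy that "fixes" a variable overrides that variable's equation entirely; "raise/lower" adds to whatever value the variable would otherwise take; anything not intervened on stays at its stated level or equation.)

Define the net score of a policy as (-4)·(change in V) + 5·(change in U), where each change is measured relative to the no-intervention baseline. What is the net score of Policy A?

-7862

Baseline:
  Y = 69
  J = 59
  R = 198 + 5·69 − 3·59 = 366
  N = 49 + 2·69 − 4·59 + 2·366 = 683
  V = 2 − 3·69 − 5·59 − 6·683 = -4598
  H = 116 − 2·59 + 366 − 683 = -319
  U = -47 + 2·(-319) = -685
Policy A (N := 135, H − 19):
  Y = 69
  J = 59
  R = 198 + 5·69 − 3·59 = 366
  N = 135
  V = 2 − 3·69 − 5·59 − 6·135 = -1310
  H = 116 − 2·59 + 366 − 135 (−19 from intervention) = 210
  U = -47 + 2·210 = 373
ΔV = -1310 − (-4598) = 3288; ΔU = 373 − (-685) = 1058
Score = (-4)·3288 + 5·1058 = -7862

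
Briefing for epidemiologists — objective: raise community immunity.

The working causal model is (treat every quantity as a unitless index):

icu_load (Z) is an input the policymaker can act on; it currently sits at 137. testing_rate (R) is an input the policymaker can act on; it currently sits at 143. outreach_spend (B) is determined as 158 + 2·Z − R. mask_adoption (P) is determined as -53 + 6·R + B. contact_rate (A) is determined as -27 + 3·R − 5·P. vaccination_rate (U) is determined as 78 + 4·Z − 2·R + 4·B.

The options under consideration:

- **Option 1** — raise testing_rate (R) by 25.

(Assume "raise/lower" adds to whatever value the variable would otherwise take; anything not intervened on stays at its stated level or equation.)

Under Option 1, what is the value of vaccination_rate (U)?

1346

Option 1 (R + 25):
  Z = 137
  R = 143 + 25 = 168
  B = 158 + 2·137 − 168 = 264
  U = 78 + 4·137 − 2·168 + 4·264 = 1346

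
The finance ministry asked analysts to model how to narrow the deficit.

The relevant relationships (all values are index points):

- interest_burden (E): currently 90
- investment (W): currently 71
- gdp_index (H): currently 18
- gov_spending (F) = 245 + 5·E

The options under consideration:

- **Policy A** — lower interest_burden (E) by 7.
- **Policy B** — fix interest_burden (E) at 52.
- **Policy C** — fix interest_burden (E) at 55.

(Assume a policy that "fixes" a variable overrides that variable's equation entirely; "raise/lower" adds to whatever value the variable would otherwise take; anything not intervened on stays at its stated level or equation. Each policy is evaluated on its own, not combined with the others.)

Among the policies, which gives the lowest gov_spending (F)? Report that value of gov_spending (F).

Policy A (E − 7):
  E = 90 − 7 = 83
  F = 245 + 5·83 = 660
Policy B (E := 52):
  E = 52
  F = 245 + 5·52 = 505
Policy C (E := 55):
  E = 55
  F = 245 + 5·55 = 520
Comparing — Policy A: F=660, Policy B: F=505, Policy C: F=520. Lowest is 505 (Policy B).

505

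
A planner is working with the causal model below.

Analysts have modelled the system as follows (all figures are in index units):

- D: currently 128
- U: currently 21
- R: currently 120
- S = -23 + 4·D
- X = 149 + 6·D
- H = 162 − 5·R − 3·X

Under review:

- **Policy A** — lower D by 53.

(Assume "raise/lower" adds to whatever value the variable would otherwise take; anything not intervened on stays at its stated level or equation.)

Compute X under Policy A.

599

Policy A (D − 53):
  D = 128 − 53 = 75
  X = 149 + 6·75 = 599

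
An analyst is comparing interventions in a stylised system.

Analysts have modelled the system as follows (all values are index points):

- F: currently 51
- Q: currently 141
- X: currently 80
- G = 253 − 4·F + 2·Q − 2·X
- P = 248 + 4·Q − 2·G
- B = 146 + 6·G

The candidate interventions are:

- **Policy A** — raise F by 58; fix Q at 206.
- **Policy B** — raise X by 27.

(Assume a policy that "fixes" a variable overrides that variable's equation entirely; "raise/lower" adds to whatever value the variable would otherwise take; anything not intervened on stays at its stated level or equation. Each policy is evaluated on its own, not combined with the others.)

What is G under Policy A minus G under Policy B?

-48

Policy A (F + 58, Q := 206):
  F = 51 + 58 = 109
  Q = 206
  X = 80
  G = 253 − 4·109 + 2·206 − 2·80 = 69
Policy B (X + 27):
  F = 51
  Q = 141
  X = 80 + 27 = 107
  G = 253 − 4·51 + 2·141 − 2·107 = 117
G: 69 − 117 = -48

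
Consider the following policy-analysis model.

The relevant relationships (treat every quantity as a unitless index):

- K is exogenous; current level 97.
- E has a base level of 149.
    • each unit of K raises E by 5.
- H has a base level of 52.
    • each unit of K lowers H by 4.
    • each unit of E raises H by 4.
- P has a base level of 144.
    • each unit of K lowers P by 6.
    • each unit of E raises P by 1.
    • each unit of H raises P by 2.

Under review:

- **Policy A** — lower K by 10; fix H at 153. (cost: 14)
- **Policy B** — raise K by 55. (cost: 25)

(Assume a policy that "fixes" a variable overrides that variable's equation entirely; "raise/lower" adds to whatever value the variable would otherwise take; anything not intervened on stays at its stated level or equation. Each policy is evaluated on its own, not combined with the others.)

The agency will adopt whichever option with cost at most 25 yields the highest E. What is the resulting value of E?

Policy A (K − 10, H := 153):
  K = 97 − 10 = 87
  E = 149 + 5·87 = 584
Policy B (K + 55):
  K = 97 + 55 = 152
  E = 149 + 5·152 = 909
Comparing — Policy A: E=584, Policy B: E=909. Highest is 909 (Policy B).

909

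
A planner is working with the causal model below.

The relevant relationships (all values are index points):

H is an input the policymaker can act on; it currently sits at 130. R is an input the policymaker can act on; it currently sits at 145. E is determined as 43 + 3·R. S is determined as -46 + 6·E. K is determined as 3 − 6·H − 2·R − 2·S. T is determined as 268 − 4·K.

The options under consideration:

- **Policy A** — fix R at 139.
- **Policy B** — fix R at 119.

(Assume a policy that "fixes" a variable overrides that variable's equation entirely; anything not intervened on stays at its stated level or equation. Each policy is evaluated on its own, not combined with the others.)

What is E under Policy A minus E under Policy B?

Policy A (R := 139):
  R = 139
  E = 43 + 3·139 = 460
Policy B (R := 119):
  R = 119
  E = 43 + 3·119 = 400
E: 460 − 400 = 60

60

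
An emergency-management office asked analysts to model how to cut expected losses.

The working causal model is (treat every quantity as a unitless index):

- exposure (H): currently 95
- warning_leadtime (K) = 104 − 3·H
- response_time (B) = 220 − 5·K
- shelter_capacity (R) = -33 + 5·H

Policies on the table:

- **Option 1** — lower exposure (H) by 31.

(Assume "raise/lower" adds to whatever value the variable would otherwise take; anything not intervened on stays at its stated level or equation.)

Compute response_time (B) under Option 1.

660

Option 1 (H − 31):
  H = 95 − 31 = 64
  K = 104 − 3·64 = -88
  B = 220 − 5·(-88) = 660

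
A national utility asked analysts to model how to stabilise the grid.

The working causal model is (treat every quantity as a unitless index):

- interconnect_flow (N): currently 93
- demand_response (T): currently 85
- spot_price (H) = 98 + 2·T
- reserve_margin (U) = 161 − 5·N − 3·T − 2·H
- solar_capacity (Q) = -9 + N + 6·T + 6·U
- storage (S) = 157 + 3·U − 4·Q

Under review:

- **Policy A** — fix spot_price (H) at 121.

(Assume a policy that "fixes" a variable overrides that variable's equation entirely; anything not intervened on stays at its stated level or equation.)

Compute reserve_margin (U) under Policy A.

-801

Policy A (H := 121):
  N = 93
  T = 85
  H = 121
  U = 161 − 5·93 − 3·85 − 2·121 = -801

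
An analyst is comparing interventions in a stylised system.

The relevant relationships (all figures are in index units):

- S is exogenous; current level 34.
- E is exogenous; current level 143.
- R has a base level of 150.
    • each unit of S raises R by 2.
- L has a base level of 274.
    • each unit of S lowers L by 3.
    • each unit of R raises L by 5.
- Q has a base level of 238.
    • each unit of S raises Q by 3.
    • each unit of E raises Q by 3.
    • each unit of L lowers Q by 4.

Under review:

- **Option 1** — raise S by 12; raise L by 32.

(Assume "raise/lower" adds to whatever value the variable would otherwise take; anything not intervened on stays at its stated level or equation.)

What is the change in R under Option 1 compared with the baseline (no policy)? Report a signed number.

24

Baseline:
  S = 34
  R = 150 + 2·34 = 218
Option 1 (S + 12, L + 32):
  S = 34 + 12 = 46
  R = 150 + 2·46 = 242
Change in R: 242 − 218 = 24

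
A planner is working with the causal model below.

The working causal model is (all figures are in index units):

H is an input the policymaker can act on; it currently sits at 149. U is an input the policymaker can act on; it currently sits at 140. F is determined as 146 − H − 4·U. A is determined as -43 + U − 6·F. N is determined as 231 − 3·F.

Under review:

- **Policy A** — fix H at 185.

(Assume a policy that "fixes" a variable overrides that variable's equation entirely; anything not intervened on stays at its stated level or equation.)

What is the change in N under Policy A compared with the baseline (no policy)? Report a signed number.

108

Baseline:
  H = 149
  U = 140
  F = 146 − 149 − 4·140 = -563
  N = 231 − 3·(-563) = 1920
Policy A (H := 185):
  H = 185
  U = 140
  F = 146 − 185 − 4·140 = -599
  N = 231 − 3·(-599) = 2028
Change in N: 2028 − 1920 = 108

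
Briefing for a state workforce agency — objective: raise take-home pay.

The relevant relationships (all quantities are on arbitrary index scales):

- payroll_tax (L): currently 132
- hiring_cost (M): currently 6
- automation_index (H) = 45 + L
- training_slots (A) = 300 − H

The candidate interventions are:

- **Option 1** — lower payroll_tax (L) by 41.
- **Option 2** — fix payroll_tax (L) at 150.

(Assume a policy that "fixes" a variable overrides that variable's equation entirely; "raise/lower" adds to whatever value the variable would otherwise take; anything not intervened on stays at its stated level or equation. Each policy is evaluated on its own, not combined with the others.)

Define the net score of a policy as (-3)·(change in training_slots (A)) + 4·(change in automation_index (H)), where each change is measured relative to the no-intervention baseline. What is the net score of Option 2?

Baseline:
  L = 132
  H = 45 + 132 = 177
  A = 300 − 177 = 123
Option 2 (L := 150):
  L = 150
  H = 45 + 150 = 195
  A = 300 − 195 = 105
ΔA = 105 − 123 = -18; ΔH = 195 − 177 = 18
Score = (-3)·(-18) + 4·18 = 126

126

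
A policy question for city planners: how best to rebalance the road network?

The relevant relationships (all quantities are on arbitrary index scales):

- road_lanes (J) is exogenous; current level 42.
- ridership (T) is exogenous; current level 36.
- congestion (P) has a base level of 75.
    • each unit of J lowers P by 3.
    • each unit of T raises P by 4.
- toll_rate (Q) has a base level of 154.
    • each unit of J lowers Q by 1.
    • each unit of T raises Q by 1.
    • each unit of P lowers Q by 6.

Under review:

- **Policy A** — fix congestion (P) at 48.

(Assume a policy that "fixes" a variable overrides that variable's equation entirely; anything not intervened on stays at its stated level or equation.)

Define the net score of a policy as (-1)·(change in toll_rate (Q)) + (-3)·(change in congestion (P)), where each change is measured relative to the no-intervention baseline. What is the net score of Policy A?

-135

Baseline:
  J = 42
  T = 36
  P = 75 − 3·42 + 4·36 = 93
  Q = 154 − 42 + 36 − 6·93 = -410
Policy A (P := 48):
  J = 42
  T = 36
  P = 48
  Q = 154 − 42 + 36 − 6·48 = -140
ΔQ = -140 − (-410) = 270; ΔP = 48 − 93 = -45
Score = (-1)·270 + (-3)·(-45) = -135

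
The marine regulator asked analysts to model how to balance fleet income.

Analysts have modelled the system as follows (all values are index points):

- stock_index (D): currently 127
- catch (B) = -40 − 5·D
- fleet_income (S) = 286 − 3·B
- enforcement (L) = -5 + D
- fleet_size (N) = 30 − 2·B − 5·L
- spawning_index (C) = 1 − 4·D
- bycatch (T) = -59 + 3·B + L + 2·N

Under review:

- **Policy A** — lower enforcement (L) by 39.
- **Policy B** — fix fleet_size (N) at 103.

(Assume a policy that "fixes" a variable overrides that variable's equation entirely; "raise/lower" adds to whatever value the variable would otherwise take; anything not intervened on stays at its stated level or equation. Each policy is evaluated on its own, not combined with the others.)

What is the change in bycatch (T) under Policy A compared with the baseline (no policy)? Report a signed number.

Baseline:
  D = 127
  B = -40 − 5·127 = -675
  L = -5 + 127 = 122
  N = 30 − 2·(-675) − 5·122 = 770
  T = -59 + 3·(-675) + 122 + 2·770 = -422
Policy A (L − 39):
  D = 127
  B = -40 − 5·127 = -675
  L = -5 + 127 (−39 from intervention) = 83
  N = 30 − 2·(-675) − 5·83 = 965
  T = -59 + 3·(-675) + 83 + 2·965 = -71
Change in T: -71 − (-422) = 351

351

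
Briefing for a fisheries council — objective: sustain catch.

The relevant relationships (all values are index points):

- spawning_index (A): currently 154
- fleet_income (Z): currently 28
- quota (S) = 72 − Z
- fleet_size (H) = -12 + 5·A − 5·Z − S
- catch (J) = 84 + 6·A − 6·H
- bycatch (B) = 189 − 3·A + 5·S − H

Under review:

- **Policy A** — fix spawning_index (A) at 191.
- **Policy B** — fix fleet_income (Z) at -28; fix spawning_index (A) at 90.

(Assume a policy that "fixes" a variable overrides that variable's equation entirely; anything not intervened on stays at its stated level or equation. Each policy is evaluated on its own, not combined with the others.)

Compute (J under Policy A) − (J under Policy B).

-1080

Policy A (A := 191):
  A = 191
  Z = 28
  S = 72 − 28 = 44
  H = -12 + 5·191 − 5·28 − 44 = 759
  J = 84 + 6·191 − 6·759 = -3324
Policy B (Z := -28, A := 90):
  A = 90
  Z = -28
  S = 72 − (-28) = 100
  H = -12 + 5·90 − 5·(-28) − 100 = 478
  J = 84 + 6·90 − 6·478 = -2244
J: -3324 − (-2244) = -1080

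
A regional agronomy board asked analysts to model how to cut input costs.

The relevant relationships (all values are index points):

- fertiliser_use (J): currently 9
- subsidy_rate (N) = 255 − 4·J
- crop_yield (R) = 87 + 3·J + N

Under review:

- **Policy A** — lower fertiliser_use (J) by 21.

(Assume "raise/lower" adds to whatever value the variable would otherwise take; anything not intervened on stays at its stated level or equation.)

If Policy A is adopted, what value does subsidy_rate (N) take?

Policy A (J − 21):
  J = 9 − 21 = -12
  N = 255 − 4·(-12) = 303

303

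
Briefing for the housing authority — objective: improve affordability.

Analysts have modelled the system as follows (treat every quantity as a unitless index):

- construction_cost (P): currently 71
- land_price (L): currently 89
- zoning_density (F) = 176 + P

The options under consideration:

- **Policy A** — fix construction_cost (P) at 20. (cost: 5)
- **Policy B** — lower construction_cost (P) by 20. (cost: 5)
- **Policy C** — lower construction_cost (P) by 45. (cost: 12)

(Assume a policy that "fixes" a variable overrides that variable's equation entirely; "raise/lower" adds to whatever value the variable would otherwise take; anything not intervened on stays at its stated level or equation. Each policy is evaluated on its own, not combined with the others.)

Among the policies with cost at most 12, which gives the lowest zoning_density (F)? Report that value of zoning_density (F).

196

Policy A (P := 20):
  P = 20
  F = 176 + 20 = 196
Policy B (P − 20):
  P = 71 − 20 = 51
  F = 176 + 51 = 227
Policy C (P − 45):
  P = 71 − 45 = 26
  F = 176 + 26 = 202
Comparing — Policy A: F=196, Policy B: F=227, Policy C: F=202. Lowest is 196 (Policy A).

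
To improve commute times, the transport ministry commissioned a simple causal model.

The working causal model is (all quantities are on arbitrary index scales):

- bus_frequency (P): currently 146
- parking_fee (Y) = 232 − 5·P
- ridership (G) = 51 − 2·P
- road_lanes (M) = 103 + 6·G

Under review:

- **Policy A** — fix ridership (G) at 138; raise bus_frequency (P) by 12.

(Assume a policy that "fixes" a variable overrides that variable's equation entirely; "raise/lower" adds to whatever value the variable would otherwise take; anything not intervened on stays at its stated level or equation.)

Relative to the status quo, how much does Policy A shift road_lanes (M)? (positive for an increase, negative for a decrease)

Baseline:
  P = 146
  G = 51 − 2·146 = -241
  M = 103 + 6·(-241) = -1343
Policy A (G := 138, P + 12):
  P = 146 + 12 = 158
  G = 138
  M = 103 + 6·138 = 931
Change in M: 931 − (-1343) = 2274

2274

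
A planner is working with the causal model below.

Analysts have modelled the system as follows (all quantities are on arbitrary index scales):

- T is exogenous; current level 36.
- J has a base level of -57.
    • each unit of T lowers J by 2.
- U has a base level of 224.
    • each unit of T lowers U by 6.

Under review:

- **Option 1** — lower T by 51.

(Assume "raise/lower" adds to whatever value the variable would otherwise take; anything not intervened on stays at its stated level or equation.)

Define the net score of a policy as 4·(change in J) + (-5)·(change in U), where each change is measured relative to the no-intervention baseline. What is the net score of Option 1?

-1122

Baseline:
  T = 36
  J = -57 − 2·36 = -129
  U = 224 − 6·36 = 8
Option 1 (T − 51):
  T = 36 − 51 = -15
  J = -57 − 2·(-15) = -27
  U = 224 − 6·(-15) = 314
ΔJ = -27 − (-129) = 102; ΔU = 314 − 8 = 306
Score = 4·102 + (-5)·306 = -1122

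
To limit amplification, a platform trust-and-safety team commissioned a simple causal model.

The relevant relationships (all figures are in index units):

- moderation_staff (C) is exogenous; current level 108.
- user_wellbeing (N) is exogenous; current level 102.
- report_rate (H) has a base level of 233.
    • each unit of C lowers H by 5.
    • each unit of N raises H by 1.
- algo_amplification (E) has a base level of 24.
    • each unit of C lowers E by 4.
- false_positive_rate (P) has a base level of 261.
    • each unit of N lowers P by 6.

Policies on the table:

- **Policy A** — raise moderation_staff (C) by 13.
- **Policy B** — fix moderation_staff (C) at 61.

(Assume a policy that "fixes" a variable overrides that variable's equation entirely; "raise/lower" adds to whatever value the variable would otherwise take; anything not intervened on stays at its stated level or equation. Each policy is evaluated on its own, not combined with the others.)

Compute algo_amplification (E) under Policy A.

-460

Policy A (C + 13):
  C = 108 + 13 = 121
  E = 24 − 4·121 = -460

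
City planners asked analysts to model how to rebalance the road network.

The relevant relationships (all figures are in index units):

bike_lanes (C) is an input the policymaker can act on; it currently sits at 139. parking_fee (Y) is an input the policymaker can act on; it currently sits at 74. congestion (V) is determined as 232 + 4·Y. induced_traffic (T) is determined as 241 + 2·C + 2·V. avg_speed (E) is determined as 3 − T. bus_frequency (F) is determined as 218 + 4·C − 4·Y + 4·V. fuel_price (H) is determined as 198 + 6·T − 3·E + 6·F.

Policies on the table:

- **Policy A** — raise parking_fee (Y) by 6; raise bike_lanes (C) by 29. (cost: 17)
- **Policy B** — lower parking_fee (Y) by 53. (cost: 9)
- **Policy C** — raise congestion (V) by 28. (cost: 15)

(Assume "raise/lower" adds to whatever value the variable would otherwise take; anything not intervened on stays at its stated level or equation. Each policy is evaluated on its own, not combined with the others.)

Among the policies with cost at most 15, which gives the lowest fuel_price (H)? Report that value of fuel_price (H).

22272

Policy B (Y − 53):
  C = 139
  Y = 74 − 53 = 21
  V = 232 + 4·21 = 316
  T = 241 + 2·139 + 2·316 = 1151
  E = 3 − 1151 = -1148
  F = 218 + 4·139 − 4·21 + 4·316 = 1954
  H = 198 + 6·1151 − 3·(-1148) + 6·1954 = 22272
Policy C (V + 28):
  C = 139
  Y = 74
  V = 232 + 4·74 (+28 from intervention) = 556
  T = 241 + 2·139 + 2·556 = 1631
  E = 3 − 1631 = -1628
  F = 218 + 4·139 − 4·74 + 4·556 = 2702
  H = 198 + 6·1631 − 3·(-1628) + 6·2702 = 31080
Comparing — Policy B: H=22272, Policy C: H=31080. Lowest is 22272 (Policy B).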